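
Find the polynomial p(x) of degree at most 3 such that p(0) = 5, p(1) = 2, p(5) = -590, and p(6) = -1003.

p(x) = -4x^3 - 5x^2 + 6x + 5

Write p(x) = ax^3 + bx^2 + cx + d. Substituting each data point gives a linear system:
  d = 5
  a + b + c + d = 2
  125a + 25b + 5c + d = -590
  216a + 36b + 6c + d = -1003
Solving the system yields a = -4, b = -5, c = 6, d = 5.
So p(x) = -4x³ - 5x² + 6x + 5.
Check: p(0) = 5. ✓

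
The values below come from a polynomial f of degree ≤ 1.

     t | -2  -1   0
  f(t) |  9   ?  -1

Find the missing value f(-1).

4

The 2 known points determine the degree-1 polynomial uniquely.
Write f(t) = at + b. Substituting each data point gives a linear system:
  -2a + b = 9
  b = -1
Solving the system yields a = -5, b = -1.
So f(t) = -5t - 1.
Then f(-1) = 4.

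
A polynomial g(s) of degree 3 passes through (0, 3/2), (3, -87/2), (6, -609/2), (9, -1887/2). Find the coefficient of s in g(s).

3

Write g(s) = as^3 + bs^2 + cs + d. Substituting each data point gives a linear system:
  d = 3/2
  27a + 9b + 3c + d = -87/2
  216a + 36b + 6c + d = -609/2
  729a + 81b + 9c + d = -1887/2
Solving the system yields a = -1, b = -3, c = 3, d = 3/2.
So g(s) = -s^3 - 3s^2 + 3s + 3/2.
The coefficient of s is 3.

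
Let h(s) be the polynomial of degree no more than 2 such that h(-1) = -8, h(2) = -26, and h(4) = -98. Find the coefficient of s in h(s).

0

Write h(s) = as^2 + bs + c. Substituting each data point gives a linear system:
  a - b + c = -8
  4a + 2b + c = -26
  16a + 4b + c = -98
Solving the system yields a = -6, b = 0, c = -2.
So h(s) = -6s^2 - 2.
The coefficient of s is 0.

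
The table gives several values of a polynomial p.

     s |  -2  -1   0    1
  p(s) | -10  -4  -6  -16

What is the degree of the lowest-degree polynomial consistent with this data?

Forward differences of the values at s = -2, -1, 0, 1:
  p  : -10  -4  -6  -16
  Δ  : 6  -2  -10
  Δ^2: -8  -8
  Δ^3: 0
The second differences are constant (-8) and nonzero, while all higher differences vanish, so the minimal degree is 2.

2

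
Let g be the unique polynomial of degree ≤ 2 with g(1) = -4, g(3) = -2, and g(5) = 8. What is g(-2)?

Write g(n) = an^2 + bn + c. Substituting each data point gives a linear system:
  a + b + c = -4
  9a + 3b + c = -2
  25a + 5b + c = 8
Solving the system yields a = 1, b = -3, c = -2.
So g(n) = n^2 - 3n - 2.
Then g(-2) = 8.

8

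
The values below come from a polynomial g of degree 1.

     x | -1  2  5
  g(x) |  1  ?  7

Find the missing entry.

On equispaced nodes a degree-1 polynomial has vanishing second forward difference, so
  g(-1) - 2·g(2) + g(5) = 0.
Substituting the known values and solving for g(2):
  -2·g(2) = -8
  g(2) = 4.

4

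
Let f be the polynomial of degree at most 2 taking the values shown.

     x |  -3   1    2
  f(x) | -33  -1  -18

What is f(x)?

Write f(x) = ax^2 + bx + c. Substituting each data point gives a linear system:
  9a - 3b + c = -33
  a + b + c = -1
  4a + 2b + c = -18
Solving the system yields a = -5, b = -2, c = 6.
So f(x) = -5x^2 - 2x + 6.
Check: f(1) = -1. ✓

f(x) = -5x^2 - 2x + 6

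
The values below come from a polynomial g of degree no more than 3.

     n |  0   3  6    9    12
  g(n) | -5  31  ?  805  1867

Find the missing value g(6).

The 4 known points determine the degree-3 polynomial uniquely.
Write g(n) = an^3 + bn^2 + cn + d. Substituting each data point gives a linear system:
  d = -5
  27a + 9b + 3c + d = 31
  729a + 81b + 9c + d = 805
  1728a + 144b + 12c + d = 1867
Solving the system yields a = 1, b = 1, c = 0, d = -5.
So g(n) = n^3 + n^2 - 5.
Then g(6) = 247.

247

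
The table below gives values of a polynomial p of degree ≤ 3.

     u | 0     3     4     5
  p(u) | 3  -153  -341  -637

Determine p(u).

Using the Lagrange interpolation formula with nodes 0, 3, 4, 5:
  L_0(u) = (u - 3)(u - 4)(u - 5) / -60
  L_1(u) = u(u - 4)(u - 5) / 6
  L_2(u) = u(u - 3)(u - 5) / -4
  L_3(u) = u(u - 3)(u - 4) / 10
Then p(u) = 3·L_0(u) - 153·L_1(u) - 341·L_2(u) - 637·L_3(u).
Expanding and collecting terms gives p(u) = -4u^3 - 6u^2 + 2u + 3.
Check: p(0) = 3. ✓

p(u) = -4u^3 - 6u^2 + 2u + 3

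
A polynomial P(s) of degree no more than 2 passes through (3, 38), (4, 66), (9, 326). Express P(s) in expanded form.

P(s) = 4s^2 + 2

Using the Lagrange interpolation formula with nodes 3, 4, 9:
  L_0(s) = (s - 4)(s - 9) / 6
  L_1(s) = (s - 3)(s - 9) / -5
  L_2(s) = (s - 3)(s - 4) / 30
Then P(s) = 38·L_0(s) + 66·L_1(s) + 326·L_2(s).
Expanding and collecting terms gives P(s) = 4s² + 2.
Check: P(4) = 66. ✓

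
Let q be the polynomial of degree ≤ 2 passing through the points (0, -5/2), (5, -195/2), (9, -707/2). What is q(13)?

-1539/2

Write q(s) = as^2 + bs + c. Substituting each data point gives a linear system:
  c = -5/2
  25a + 5b + c = -195/2
  81a + 9b + c = -707/2
Solving the system yields a = -5, b = 6, c = -5/2.
So q(s) = -5s² + 6s - 5/2.
Then q(13) = -1539/2.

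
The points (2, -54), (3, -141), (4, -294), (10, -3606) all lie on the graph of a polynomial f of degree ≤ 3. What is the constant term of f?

-6

Write f(u) = au^3 + bu^2 + cu + d. Substituting each data point gives a linear system:
  8a + 4b + 2c + d = -54
  27a + 9b + 3c + d = -141
  64a + 16b + 4c + d = -294
  1000a + 100b + 10c + d = -3606
Solving the system yields a = -3, b = -6, c = 0, d = -6.
So f(u) = -3u^3 - 6u^2 - 6.
The constant term is -6.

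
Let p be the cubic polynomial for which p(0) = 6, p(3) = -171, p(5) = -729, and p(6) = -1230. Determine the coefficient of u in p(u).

Write p(u) = au^3 + bu^2 + cu + d. Substituting each data point gives a linear system:
  d = 6
  27a + 9b + 3c + d = -171
  125a + 25b + 5c + d = -729
  216a + 36b + 6c + d = -1230
Solving the system yields a = -5, b = -4, c = -2, d = 6.
So p(u) = -5u^3 - 4u^2 - 2u + 6.
The coefficient of u is -2.

-2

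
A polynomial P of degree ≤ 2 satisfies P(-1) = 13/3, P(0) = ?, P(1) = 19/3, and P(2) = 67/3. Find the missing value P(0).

1/3

The 3 known points determine the degree-2 polynomial uniquely.
Write P(t) = at^2 + bt + c. Substituting each data point gives a linear system:
  a - b + c = 13/3
  a + b + c = 19/3
  4a + 2b + c = 67/3
Solving the system yields a = 5, b = 1, c = 1/3.
So P(t) = 5t² + t + 1/3.
Then P(0) = 1/3.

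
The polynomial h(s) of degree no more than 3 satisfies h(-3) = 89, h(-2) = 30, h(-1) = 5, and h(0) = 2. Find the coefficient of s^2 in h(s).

5

Write h(s) = as^3 + bs^2 + cs + d. Substituting each data point gives a linear system:
  -27a + 9b - 3c + d = 89
  -8a + 4b - 2c + d = 30
  -a + b - c + d = 5
  d = 2
Solving the system yields a = -2, b = 5, c = 4, d = 2.
So h(s) = -2s³ + 5s² + 4s + 2.
The coefficient of s^2 is 5.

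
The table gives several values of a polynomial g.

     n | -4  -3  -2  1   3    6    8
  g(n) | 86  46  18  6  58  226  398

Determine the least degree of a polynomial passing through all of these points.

Divided differences on the nodes -4, -3, -2, 1, 3, 6, 8:
  order 0: 86  46  18  6  58  226  398
  order 1: -40  -28  -4  26  56  86
  order 2: 6  6  6  6  6
  order 3: 0  0  0  0
  order 4: 0  0  0
  order 5: 0  0
  order 6: 0
The order-2 divided differences are all 6 (nonzero) and every higher order vanishes, so the data lies on a polynomial of degree exactly 2.

2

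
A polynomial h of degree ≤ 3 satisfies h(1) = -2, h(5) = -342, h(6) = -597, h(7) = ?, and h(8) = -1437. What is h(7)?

The 4 known points determine the degree-3 polynomial uniquely.
Write h(n) = an^3 + bn^2 + cn + d. Substituting each data point gives a linear system:
  a + b + c + d = -2
  125a + 25b + 5c + d = -342
  216a + 36b + 6c + d = -597
  512a + 64b + 8c + d = -1437
Solving the system yields a = -3, b = 2, c = -4, d = 3.
So h(n) = -3n^3 + 2n^2 - 4n + 3.
Then h(7) = -956.

-956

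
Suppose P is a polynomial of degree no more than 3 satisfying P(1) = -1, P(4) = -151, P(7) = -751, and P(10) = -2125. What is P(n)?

P(n) = -2n^3 - n^2 - 3n + 5

Write P(n) = an^3 + bn^2 + cn + d. Substituting each data point gives a linear system:
  a + b + c + d = -1
  64a + 16b + 4c + d = -151
  343a + 49b + 7c + d = -751
  1000a + 100b + 10c + d = -2125
Solving the system yields a = -2, b = -1, c = -3, d = 5.
So P(n) = -2n^3 - n^2 - 3n + 5.
Check: P(4) = -151. ✓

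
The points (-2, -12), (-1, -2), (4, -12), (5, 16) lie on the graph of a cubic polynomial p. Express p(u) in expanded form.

p(u) = u^3 - 3u^2 - 6u - 4

Write p(u) = au^3 + bu^2 + cu + d. Substituting each data point gives a linear system:
  -8a + 4b - 2c + d = -12
  -a + b - c + d = -2
  64a + 16b + 4c + d = -12
  125a + 25b + 5c + d = 16
Solving the system yields a = 1, b = -3, c = -6, d = -4.
So p(u) = u^3 - 3u^2 - 6u - 4.
Check: p(4) = -12. ✓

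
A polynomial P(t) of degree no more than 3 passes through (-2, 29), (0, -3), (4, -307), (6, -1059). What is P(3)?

Write P(t) = at^3 + bt^2 + ct + d. Substituting each data point gives a linear system:
  -8a + 4b - 2c + d = 29
  d = -3
  64a + 16b + 4c + d = -307
  216a + 36b + 6c + d = -1059
Solving the system yields a = -5, b = 0, c = 4, d = -3.
So P(t) = -5t³ + 4t - 3.
Then P(3) = -126.

-126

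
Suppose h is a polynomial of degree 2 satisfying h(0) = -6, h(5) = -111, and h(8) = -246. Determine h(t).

Using the Lagrange interpolation formula with nodes 0, 5, 8:
  L_0(t) = (t - 5)(t - 8) / 40
  L_1(t) = t(t - 8) / -15
  L_2(t) = t(t - 5) / 24
Then h(t) = -6·L_0(t) - 111·L_1(t) - 246·L_2(t).
Expanding and collecting terms gives h(t) = -3t^2 - 6t - 6.
Check: h(0) = -6. ✓

h(t) = -3t^2 - 6t - 6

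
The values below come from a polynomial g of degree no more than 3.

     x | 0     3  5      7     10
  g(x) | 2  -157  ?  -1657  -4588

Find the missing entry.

The 4 known points determine the degree-3 polynomial uniquely.
Write g(x) = ax^3 + bx^2 + cx + d. Substituting each data point gives a linear system:
  d = 2
  27a + 9b + 3c + d = -157
  343a + 49b + 7c + d = -1657
  1000a + 100b + 10c + d = -4588
Solving the system yields a = -4, b = -6, c = 1, d = 2.
So g(x) = -4x^3 - 6x^2 + x + 2.
Then g(5) = -643.

-643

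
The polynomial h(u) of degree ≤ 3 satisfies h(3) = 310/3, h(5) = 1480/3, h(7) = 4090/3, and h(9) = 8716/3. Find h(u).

Write h(u) = au^3 + bu^2 + cu + d. Substituting each data point gives a linear system:
  27a + 9b + 3c + d = 310/3
  125a + 25b + 5c + d = 1480/3
  343a + 49b + 7c + d = 4090/3
  729a + 81b + 9c + d = 8716/3
Solving the system yields a = 4, b = 0, c = -1, d = -5/3.
So h(u) = 4u³ - u - 5/3.
Check: h(5) = 1480/3. ✓

h(u) = 4u^3 - u - 5/3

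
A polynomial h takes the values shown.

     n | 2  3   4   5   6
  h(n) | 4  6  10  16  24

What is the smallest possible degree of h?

2

Forward differences of the values at n = 2, 3, 4, 5, 6:
  h  : 4  6  10  16  24
  Δ  : 2  4  6  8
  Δ^2: 2  2  2
  Δ^3: 0  0
  Δ^4: 0
The second differences are constant (2) and nonzero, while all higher differences vanish, so the minimal degree is 2.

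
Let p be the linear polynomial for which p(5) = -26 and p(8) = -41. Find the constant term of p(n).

-1

Write p(n) = an + b. Substituting each data point gives a linear system:
  5a + b = -26
  8a + b = -41
Solving the system yields a = -5, b = -1.
So p(n) = -5n - 1.
The constant term is -1.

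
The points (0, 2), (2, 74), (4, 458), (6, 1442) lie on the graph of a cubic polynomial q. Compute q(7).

Using the Lagrange interpolation formula with nodes 0, 2, 4, 6:
  L_0(t) = (t - 2)(t - 4)(t - 6) / -48
  L_1(t) = t(t - 4)(t - 6) / 16
  L_2(t) = t(t - 2)(t - 6) / -16
  L_3(t) = t(t - 2)(t - 4) / 48
Then q(t) = 2·L_0(t) + 74·L_1(t) + 458·L_2(t) + 1442·L_3(t).
Expanding and collecting terms gives q(t) = 6t^3 + 3t^2 + 6t + 2.
Evaluating at t = 7: q(7) = 2249.

2249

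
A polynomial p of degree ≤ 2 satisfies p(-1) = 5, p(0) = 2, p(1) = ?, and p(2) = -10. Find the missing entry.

-3

On equispaced nodes a degree-2 polynomial has vanishing third forward difference, so
  - p(-1) + 3·p(0) - 3·p(1) + p(2) = 0.
Substituting the known values and solving for p(1):
  -3·p(1) = 9
  p(1) = -3.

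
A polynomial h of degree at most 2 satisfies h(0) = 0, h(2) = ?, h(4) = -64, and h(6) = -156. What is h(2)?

On equispaced nodes a degree-2 polynomial has vanishing third forward difference, so
  - h(0) + 3·h(2) - 3·h(4) + h(6) = 0.
Substituting the known values and solving for h(2):
  3·h(2) = -36
  h(2) = -12.

-12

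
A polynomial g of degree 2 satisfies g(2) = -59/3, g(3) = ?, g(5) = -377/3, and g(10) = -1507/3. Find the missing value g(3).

-45

The 3 known points determine the degree-2 polynomial uniquely.
Write g(n) = an^2 + bn + c. Substituting each data point gives a linear system:
  4a + 2b + c = -59/3
  25a + 5b + c = -377/3
  100a + 10b + c = -1507/3
Solving the system yields a = -5, b = -1/3, c = 1.
So g(n) = -5n^2 - (1/3)n + 1.
Then g(3) = -45.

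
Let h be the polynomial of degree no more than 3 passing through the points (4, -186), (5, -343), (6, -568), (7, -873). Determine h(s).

h(s) = -2s^3 - 4s^2 + s + 2

Write h(s) = as^3 + bs^2 + cs + d. Substituting each data point gives a linear system:
  64a + 16b + 4c + d = -186
  125a + 25b + 5c + d = -343
  216a + 36b + 6c + d = -568
  343a + 49b + 7c + d = -873
Solving the system yields a = -2, b = -4, c = 1, d = 2.
So h(s) = -2s³ - 4s² + s + 2.
Check: h(5) = -343. ✓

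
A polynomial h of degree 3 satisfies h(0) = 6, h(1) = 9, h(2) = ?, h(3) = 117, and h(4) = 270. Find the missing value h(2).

38

The 4 known points determine the degree-3 polynomial uniquely.
Write h(s) = as^3 + bs^2 + cs + d. Substituting each data point gives a linear system:
  d = 6
  a + b + c + d = 9
  27a + 9b + 3c + d = 117
  64a + 16b + 4c + d = 270
Solving the system yields a = 4, b = 1, c = -2, d = 6.
So h(s) = 4s^3 + s^2 - 2s + 6.
Then h(2) = 38.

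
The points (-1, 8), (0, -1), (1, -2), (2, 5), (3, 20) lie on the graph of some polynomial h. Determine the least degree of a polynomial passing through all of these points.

2

Forward differences of the values at x = -1, 0, 1, 2, 3:
  h  : 8  -1  -2  5  20
  Δ  : -9  -1  7  15
  Δ^2: 8  8  8
  Δ^3: 0  0
  Δ^4: 0
The second differences are constant (8) and nonzero, while all higher differences vanish, so the minimal degree is 2.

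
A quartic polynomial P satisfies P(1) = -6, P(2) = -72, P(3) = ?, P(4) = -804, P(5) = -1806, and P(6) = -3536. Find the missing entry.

On equispaced nodes a degree-4 polynomial has vanishing fifth forward difference, so
  - P(1) + 5·P(2) - 10·P(3) + 10·P(4) - 5·P(5) + P(6) = 0.
Substituting the known values and solving for P(3):
  -10·P(3) = 2900
  P(3) = -290.

-290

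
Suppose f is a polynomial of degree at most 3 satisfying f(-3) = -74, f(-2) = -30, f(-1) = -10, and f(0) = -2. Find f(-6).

-470

Using the Lagrange interpolation formula with nodes -3, -2, -1, 0:
  L_0(s) = (s + 2)(s + 1)s / -6
  L_1(s) = (s + 3)(s + 1)s / 2
  L_2(s) = (s + 3)(s + 2)s / -2
  L_3(s) = (s + 3)(s + 2)(s + 1) / 6
Then f(s) = -74·L_0(s) - 30·L_1(s) - 10·L_2(s) - 2·L_3(s).
Expanding and collecting terms gives f(s) = 2s^3 + 6s - 2.
Evaluating at s = -6: f(-6) = -470.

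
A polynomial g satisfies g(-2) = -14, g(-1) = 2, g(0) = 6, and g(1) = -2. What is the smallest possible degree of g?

2

Forward differences of the values at u = -2, -1, 0, 1:
  g  : -14  2  6  -2
  Δ  : 16  4  -8
  Δ^2: -12  -12
  Δ^3: 0
The second differences are constant (-12) and nonzero, while all higher differences vanish, so the minimal degree is 2.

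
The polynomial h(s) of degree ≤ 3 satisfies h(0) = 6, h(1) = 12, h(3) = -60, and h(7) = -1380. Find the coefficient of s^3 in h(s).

-5

Write h(s) = as^3 + bs^2 + cs + d. Substituting each data point gives a linear system:
  d = 6
  a + b + c + d = 12
  27a + 9b + 3c + d = -60
  343a + 49b + 7c + d = -1380
Solving the system yields a = -5, b = 6, c = 5, d = 6.
So h(s) = -5s^3 + 6s^2 + 5s + 6.
The leading coefficient is -5.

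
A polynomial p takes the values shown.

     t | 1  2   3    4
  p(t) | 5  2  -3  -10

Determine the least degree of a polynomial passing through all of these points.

2

Forward differences of the values at t = 1, 2, 3, 4:
  p  : 5  2  -3  -10
  Δ  : -3  -5  -7
  Δ^2: -2  -2
  Δ^3: 0
The second differences are constant (-2) and nonzero, while all higher differences vanish, so the minimal degree is 2.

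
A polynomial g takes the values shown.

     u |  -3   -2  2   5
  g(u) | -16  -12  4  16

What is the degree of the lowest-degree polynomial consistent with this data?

1

Divided differences on the nodes -3, -2, 2, 5:
  order 0: -16  -12  4  16
  order 1: 4  4  4
  order 2: 0  0
  order 3: 0
The order-1 divided differences are all 4 (nonzero) and every higher order vanishes, so the data lies on a polynomial of degree exactly 1.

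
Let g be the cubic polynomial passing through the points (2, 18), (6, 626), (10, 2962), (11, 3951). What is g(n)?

Using the Lagrange interpolation formula with nodes 2, 6, 10, 11:
  L_0(n) = (n - 6)(n - 10)(n - 11) / -288
  L_1(n) = (n - 2)(n - 10)(n - 11) / 80
  L_2(n) = (n - 2)(n - 6)(n - 11) / -32
  L_3(n) = (n - 2)(n - 6)(n - 10) / 45
Then g(n) = 18·L_0(n) + 626·L_1(n) + 2962·L_2(n) + 3951·L_3(n).
Expanding and collecting terms gives g(n) = 3n^3 - 4n + 2.
Check: g(2) = 18. ✓

g(n) = 3n^3 - 4n + 2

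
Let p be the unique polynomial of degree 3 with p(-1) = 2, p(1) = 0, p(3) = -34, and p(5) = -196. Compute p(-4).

Forward differences of the values at n = -1, 1, 3, 5:
  p  : 2  0  -34  -196
  Δ  : -2  -34  -162
  Δ^2: -32  -128
  Δ^3: -96
The third differences are constant, confirming degree 3.
Interpolating (Newton forward form) and evaluating at n = -4 gives p(-4) = 155.

155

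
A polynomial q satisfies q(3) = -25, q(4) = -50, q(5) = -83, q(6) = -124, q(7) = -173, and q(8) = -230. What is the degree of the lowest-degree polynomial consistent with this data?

Forward differences of the values at n = 3, 4, 5, 6, 7, 8:
  q  : -25  -50  -83  -124  -173  -230
  Δ  : -25  -33  -41  -49  -57
  Δ^2: -8  -8  -8  -8
  Δ^3: 0  0  0
  Δ^4: 0  0
  Δ^5: 0
The second differences are constant (-8) and nonzero, while all higher differences vanish, so the minimal degree is 2.

2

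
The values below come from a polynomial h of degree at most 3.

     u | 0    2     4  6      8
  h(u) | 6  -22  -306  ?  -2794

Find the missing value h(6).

-1134

On equispaced nodes a degree-3 polynomial has vanishing fourth forward difference, so
  h(0) - 4·h(2) + 6·h(4) - 4·h(6) + h(8) = 0.
Substituting the known values and solving for h(6):
  -4·h(6) = 4536
  h(6) = -1134.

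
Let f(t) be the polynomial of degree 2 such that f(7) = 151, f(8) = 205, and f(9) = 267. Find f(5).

67

Write f(t) = at^2 + bt + c. Substituting each data point gives a linear system:
  49a + 7b + c = 151
  64a + 8b + c = 205
  81a + 9b + c = 267
Solving the system yields a = 4, b = -6, c = -3.
So f(t) = 4t^2 - 6t - 3.
Then f(5) = 67.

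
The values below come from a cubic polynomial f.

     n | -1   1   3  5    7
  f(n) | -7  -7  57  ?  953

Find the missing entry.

329

On equispaced nodes a degree-3 polynomial has vanishing fourth forward difference, so
  f(-1) - 4·f(1) + 6·f(3) - 4·f(5) + f(7) = 0.
Substituting the known values and solving for f(5):
  -4·f(5) = -1316
  f(5) = 329.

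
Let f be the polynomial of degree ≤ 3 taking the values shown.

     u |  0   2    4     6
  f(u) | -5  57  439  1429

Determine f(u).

f(u) = 6u^3 + 4u^2 - u - 5

Using the Lagrange interpolation formula with nodes 0, 2, 4, 6:
  L_0(u) = (u - 2)(u - 4)(u - 6) / -48
  L_1(u) = u(u - 4)(u - 6) / 16
  L_2(u) = u(u - 2)(u - 6) / -16
  L_3(u) = u(u - 2)(u - 4) / 48
Then f(u) = -5·L_0(u) + 57·L_1(u) + 439·L_2(u) + 1429·L_3(u).
Expanding and collecting terms gives f(u) = 6u^3 + 4u^2 - u - 5.
Check: f(6) = 1429. ✓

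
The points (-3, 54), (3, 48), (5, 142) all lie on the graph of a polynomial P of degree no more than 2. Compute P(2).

Write P(s) = as^2 + bs + c. Substituting each data point gives a linear system:
  9a - 3b + c = 54
  9a + 3b + c = 48
  25a + 5b + c = 142
Solving the system yields a = 6, b = -1, c = -3.
So P(s) = 6s^2 - s - 3.
Then P(2) = 19.

19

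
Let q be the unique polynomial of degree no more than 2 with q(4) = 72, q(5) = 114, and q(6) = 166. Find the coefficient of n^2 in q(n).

Write q(n) = an^2 + bn + c. Substituting each data point gives a linear system:
  16a + 4b + c = 72
  25a + 5b + c = 114
  36a + 6b + c = 166
Solving the system yields a = 5, b = -3, c = 4.
So q(n) = 5n^2 - 3n + 4.
The leading coefficient is 5.

5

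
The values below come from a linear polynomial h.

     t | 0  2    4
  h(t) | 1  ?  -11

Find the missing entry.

-5

On equispaced nodes a degree-1 polynomial has vanishing second forward difference, so
  h(0) - 2·h(2) + h(4) = 0.
Substituting the known values and solving for h(2):
  -2·h(2) = 10
  h(2) = -5.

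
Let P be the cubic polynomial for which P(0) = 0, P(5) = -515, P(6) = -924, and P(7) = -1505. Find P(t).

Using the Lagrange interpolation formula with nodes 0, 5, 6, 7:
  L_0(t) = (t - 5)(t - 6)(t - 7) / -210
  L_1(t) = t(t - 6)(t - 7) / 10
  L_2(t) = t(t - 5)(t - 7) / -6
  L_3(t) = t(t - 5)(t - 6) / 14
Then P(t) = 0·L_0(t) - 515·L_1(t) - 924·L_2(t) - 1505·L_3(t).
Expanding and collecting terms gives P(t) = -5t^3 + 4t^2 + 2t.
Check: P(5) = -515. ✓

P(t) = -5t^3 + 4t^2 + 2t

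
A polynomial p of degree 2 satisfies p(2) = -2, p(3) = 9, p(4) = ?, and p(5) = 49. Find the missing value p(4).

26

The 3 known points determine the degree-2 polynomial uniquely.
Write p(t) = at^2 + bt + c. Substituting each data point gives a linear system:
  4a + 2b + c = -2
  9a + 3b + c = 9
  25a + 5b + c = 49
Solving the system yields a = 3, b = -4, c = -6.
So p(t) = 3t² - 4t - 6.
Then p(4) = 26.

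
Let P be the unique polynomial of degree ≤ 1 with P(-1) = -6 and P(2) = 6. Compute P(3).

10

Write P(n) = an + b. Substituting each data point gives a linear system:
  -a + b = -6
  2a + b = 6
Solving the system yields a = 4, b = -2.
So P(n) = 4n - 2.
Then P(3) = 10.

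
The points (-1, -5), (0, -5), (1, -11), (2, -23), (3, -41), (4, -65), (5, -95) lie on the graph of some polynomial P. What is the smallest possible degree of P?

2

Forward differences of the values at x = -1, 0, 1, 2, 3, 4, 5:
  P  : -5  -5  -11  -23  -41  -65  -95
  Δ  : 0  -6  -12  -18  -24  -30
  Δ^2: -6  -6  -6  -6  -6
  Δ^3: 0  0  0  0
  Δ^4: 0  0  0
  Δ^5: 0  0
  Δ^6: 0
The second differences are constant (-6) and nonzero, while all higher differences vanish, so the minimal degree is 2.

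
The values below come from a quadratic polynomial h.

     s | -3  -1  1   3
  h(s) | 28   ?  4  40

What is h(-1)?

On equispaced nodes a degree-2 polynomial has vanishing third forward difference, so
  - h(-3) + 3·h(-1) - 3·h(1) + h(3) = 0.
Substituting the known values and solving for h(-1):
  3·h(-1) = 0
  h(-1) = 0.

0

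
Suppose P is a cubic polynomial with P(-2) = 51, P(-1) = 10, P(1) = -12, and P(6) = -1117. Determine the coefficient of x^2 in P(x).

Write P(x) = ax^3 + bx^2 + cx + d. Substituting each data point gives a linear system:
  -8a + 4b - 2c + d = 51
  -a + b - c + d = 10
  a + b + c + d = -12
  216a + 36b + 6c + d = -1117
Solving the system yields a = -5, b = 0, c = -6, d = -1.
So P(x) = -5x^3 - 6x - 1.
The coefficient of x^2 is 0.

0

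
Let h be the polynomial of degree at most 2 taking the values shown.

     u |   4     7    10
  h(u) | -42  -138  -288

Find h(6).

Using the Lagrange interpolation formula with nodes 4, 7, 10:
  L_0(u) = (u - 7)(u - 10) / 18
  L_1(u) = (u - 4)(u - 10) / -9
  L_2(u) = (u - 4)(u - 7) / 18
Then h(u) = -42·L_0(u) - 138·L_1(u) - 288·L_2(u).
Expanding and collecting terms gives h(u) = -3u^2 + u + 2.
Evaluating at u = 6: h(6) = -100.

-100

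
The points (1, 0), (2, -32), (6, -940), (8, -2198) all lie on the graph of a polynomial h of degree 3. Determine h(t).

Write h(t) = at^3 + bt^2 + ct + d. Substituting each data point gives a linear system:
  a + b + c + d = 0
  8a + 4b + 2c + d = -32
  216a + 36b + 6c + d = -940
  512a + 64b + 8c + d = -2198
Solving the system yields a = -4, b = -3, c = 5, d = 2.
So h(t) = -4t^3 - 3t^2 + 5t + 2.
Check: h(1) = 0. ✓

h(t) = -4t^3 - 3t^2 + 5t + 2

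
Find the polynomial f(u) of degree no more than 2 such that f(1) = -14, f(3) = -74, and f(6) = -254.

f(u) = -6u^2 - 6u - 2

Using the Lagrange interpolation formula with nodes 1, 3, 6:
  L_0(u) = (u - 3)(u - 6) / 10
  L_1(u) = (u - 1)(u - 6) / -6
  L_2(u) = (u - 1)(u - 3) / 15
Then f(u) = -14·L_0(u) - 74·L_1(u) - 254·L_2(u).
Expanding and collecting terms gives f(u) = -6u^2 - 6u - 2.
Check: f(6) = -254. ✓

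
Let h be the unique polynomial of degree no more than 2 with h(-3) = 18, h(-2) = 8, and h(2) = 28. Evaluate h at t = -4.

Write h(t) = at^2 + bt + c. Substituting each data point gives a linear system:
  9a - 3b + c = 18
  4a - 2b + c = 8
  4a + 2b + c = 28
Solving the system yields a = 3, b = 5, c = 6.
So h(t) = 3t^2 + 5t + 6.
Then h(-4) = 34.

34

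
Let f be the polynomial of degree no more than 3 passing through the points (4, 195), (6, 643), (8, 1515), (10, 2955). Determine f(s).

Using the Lagrange interpolation formula with nodes 4, 6, 8, 10:
  L_0(s) = (s - 6)(s - 8)(s - 10) / -48
  L_1(s) = (s - 4)(s - 8)(s - 10) / 16
  L_2(s) = (s - 4)(s - 6)(s - 10) / -16
  L_3(s) = (s - 4)(s - 6)(s - 8) / 48
Then f(s) = 195·L_0(s) + 643·L_1(s) + 1515·L_2(s) + 2955·L_3(s).
Expanding and collecting terms gives f(s) = 3s^3 - s^2 + 6s - 5.
Check: f(10) = 2955. ✓

f(s) = 3s^3 - s^2 + 6s - 5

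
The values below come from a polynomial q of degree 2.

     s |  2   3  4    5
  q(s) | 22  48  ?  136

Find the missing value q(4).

On equispaced nodes a degree-2 polynomial has vanishing third forward difference, so
  - q(2) + 3·q(3) - 3·q(4) + q(5) = 0.
Substituting the known values and solving for q(4):
  -3·q(4) = -258
  q(4) = 86.

86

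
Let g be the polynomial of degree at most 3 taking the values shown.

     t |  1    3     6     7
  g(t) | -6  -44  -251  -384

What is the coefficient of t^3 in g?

-1

Write g(t) = at^3 + bt^2 + ct + d. Substituting each data point gives a linear system:
  a + b + c + d = -6
  27a + 9b + 3c + d = -44
  216a + 36b + 6c + d = -251
  343a + 49b + 7c + d = -384
Solving the system yields a = -1, b = 0, c = -6, d = 1.
So g(t) = -t^3 - 6t + 1.
The leading coefficient is -1.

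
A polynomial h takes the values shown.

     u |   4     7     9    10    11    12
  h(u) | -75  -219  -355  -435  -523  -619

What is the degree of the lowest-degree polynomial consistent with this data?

Divided differences on the nodes 4, 7, 9, 10, 11, 12:
  order 0: -75  -219  -355  -435  -523  -619
  order 1: -48  -68  -80  -88  -96
  order 2: -4  -4  -4  -4
  order 3: 0  0  0
  order 4: 0  0
  order 5: 0
The order-2 divided differences are all -4 (nonzero) and every higher order vanishes, so the data lies on a polynomial of degree exactly 2.

2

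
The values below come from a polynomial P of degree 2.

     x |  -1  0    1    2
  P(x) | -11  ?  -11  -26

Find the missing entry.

On equispaced nodes a degree-2 polynomial has vanishing third forward difference, so
  - P(-1) + 3·P(0) - 3·P(1) + P(2) = 0.
Substituting the known values and solving for P(0):
  3·P(0) = -18
  P(0) = -6.

-6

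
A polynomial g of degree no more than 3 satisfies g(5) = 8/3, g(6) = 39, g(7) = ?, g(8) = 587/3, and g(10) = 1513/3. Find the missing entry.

304/3

The 4 known points determine the degree-3 polynomial uniquely.
Write g(n) = an^3 + bn^2 + cn + d. Substituting each data point gives a linear system:
  125a + 25b + 5c + d = 8/3
  216a + 36b + 6c + d = 39
  512a + 64b + 8c + d = 587/3
  1000a + 100b + 10c + d = 1513/3
Solving the system yields a = 1, b = -5, c = 1/3, d = 1.
So g(n) = n^3 - 5n^2 + (1/3)n + 1.
Then g(7) = 304/3.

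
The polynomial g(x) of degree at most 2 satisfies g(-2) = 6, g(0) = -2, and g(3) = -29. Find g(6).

Write g(x) = ax^2 + bx + c. Substituting each data point gives a linear system:
  4a - 2b + c = 6
  c = -2
  9a + 3b + c = -29
Solving the system yields a = -1, b = -6, c = -2.
So g(x) = -x^2 - 6x - 2.
Then g(6) = -74.

-74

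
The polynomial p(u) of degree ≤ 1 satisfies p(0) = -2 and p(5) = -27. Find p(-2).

Write p(u) = au + b. Substituting each data point gives a linear system:
  b = -2
  5a + b = -27
Solving the system yields a = -5, b = -2.
So p(u) = -5u - 2.
Then p(-2) = 8.

8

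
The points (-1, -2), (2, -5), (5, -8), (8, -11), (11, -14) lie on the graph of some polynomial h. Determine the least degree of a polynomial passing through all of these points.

1

Forward differences of the values at n = -1, 2, 5, 8, 11:
  h  : -2  -5  -8  -11  -14
  Δ  : -3  -3  -3  -3
  Δ^2: 0  0  0
  Δ^3: 0  0
  Δ^4: 0
The first differences are constant (-3) and nonzero, while all higher differences vanish, so the minimal degree is 1.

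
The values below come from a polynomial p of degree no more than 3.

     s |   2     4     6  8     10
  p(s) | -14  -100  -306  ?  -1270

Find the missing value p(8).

The 4 known points determine the degree-3 polynomial uniquely.
Write p(s) = as^3 + bs^2 + cs + d. Substituting each data point gives a linear system:
  8a + 4b + 2c + d = -14
  64a + 16b + 4c + d = -100
  216a + 36b + 6c + d = -306
  1000a + 100b + 10c + d = -1270
Solving the system yields a = -1, b = -3, c = 3, d = 0.
So p(s) = -s³ - 3s² + 3s.
Then p(8) = -680.

-680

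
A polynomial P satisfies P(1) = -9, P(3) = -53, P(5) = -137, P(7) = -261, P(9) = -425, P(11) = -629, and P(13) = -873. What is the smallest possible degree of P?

2

Forward differences of the values at t = 1, 3, 5, 7, 9, 11, 13:
  P  : -9  -53  -137  -261  -425  -629  -873
  Δ  : -44  -84  -124  -164  -204  -244
  Δ^2: -40  -40  -40  -40  -40
  Δ^3: 0  0  0  0
  Δ^4: 0  0  0
  Δ^5: 0  0
  Δ^6: 0
The second differences are constant (-40) and nonzero, while all higher differences vanish, so the minimal degree is 2.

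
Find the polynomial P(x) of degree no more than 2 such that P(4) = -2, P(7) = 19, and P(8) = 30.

Using the Lagrange interpolation formula with nodes 4, 7, 8:
  L_0(x) = (x - 7)(x - 8) / 12
  L_1(x) = (x - 4)(x - 8) / -3
  L_2(x) = (x - 4)(x - 7) / 4
Then P(x) = -2·L_0(x) + 19·L_1(x) + 30·L_2(x).
Expanding and collecting terms gives P(x) = x^2 - 4x - 2.
Check: P(4) = -2. ✓

P(x) = x^2 - 4x - 2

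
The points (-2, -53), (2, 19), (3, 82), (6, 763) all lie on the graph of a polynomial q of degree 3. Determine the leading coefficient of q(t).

Write q(t) = at^3 + bt^2 + ct + d. Substituting each data point gives a linear system:
  -8a + 4b - 2c + d = -53
  8a + 4b + 2c + d = 19
  27a + 9b + 3c + d = 82
  216a + 36b + 6c + d = 763
Solving the system yields a = 4, b = -3, c = 2, d = -5.
So q(t) = 4t^3 - 3t^2 + 2t - 5.
The leading coefficient is 4.

4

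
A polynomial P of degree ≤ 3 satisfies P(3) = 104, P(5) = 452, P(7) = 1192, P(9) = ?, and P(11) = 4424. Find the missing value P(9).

On equispaced nodes a degree-3 polynomial has vanishing fourth forward difference, so
  P(3) - 4·P(5) + 6·P(7) - 4·P(9) + P(11) = 0.
Substituting the known values and solving for P(9):
  -4·P(9) = -9872
  P(9) = 2468.

2468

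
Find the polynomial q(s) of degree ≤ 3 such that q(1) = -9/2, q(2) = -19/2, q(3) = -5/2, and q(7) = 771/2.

q(s) = 2s^3 - 6s^2 - s + 1/2

Using the Lagrange interpolation formula with nodes 1, 2, 3, 7:
  L_0(s) = (s - 2)(s - 3)(s - 7) / -12
  L_1(s) = (s - 1)(s - 3)(s - 7) / 5
  L_2(s) = (s - 1)(s - 2)(s - 7) / -8
  L_3(s) = (s - 1)(s - 2)(s - 3) / 120
Then q(s) = -9/2·L_0(s) - 19/2·L_1(s) - 5/2·L_2(s) + 771/2·L_3(s).
Expanding and collecting terms gives q(s) = 2s^3 - 6s^2 - s + 1/2.
Check: q(1) = -9/2. ✓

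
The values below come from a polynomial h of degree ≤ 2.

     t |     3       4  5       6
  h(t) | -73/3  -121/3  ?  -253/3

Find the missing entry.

The 3 known points determine the degree-2 polynomial uniquely.
Write h(t) = at^2 + bt + c. Substituting each data point gives a linear system:
  9a + 3b + c = -73/3
  16a + 4b + c = -121/3
  36a + 6b + c = -253/3
Solving the system yields a = -2, b = -2, c = -1/3.
So h(t) = -2t^2 - 2t - 1/3.
Then h(5) = -181/3.

-181/3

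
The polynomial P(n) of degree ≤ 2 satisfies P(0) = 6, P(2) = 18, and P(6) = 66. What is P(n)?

Using the Lagrange interpolation formula with nodes 0, 2, 6:
  L_0(n) = (n - 2)(n - 6) / 12
  L_1(n) = n(n - 6) / -8
  L_2(n) = n(n - 2) / 24
Then P(n) = 6·L_0(n) + 18·L_1(n) + 66·L_2(n).
Expanding and collecting terms gives P(n) = n^2 + 4n + 6.
Check: P(6) = 66. ✓

P(n) = n^2 + 4n + 6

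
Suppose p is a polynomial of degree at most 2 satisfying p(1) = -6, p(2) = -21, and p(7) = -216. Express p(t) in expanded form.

Write p(t) = at^2 + bt + c. Substituting each data point gives a linear system:
  a + b + c = -6
  4a + 2b + c = -21
  49a + 7b + c = -216
Solving the system yields a = -4, b = -3, c = 1.
So p(t) = -4t² - 3t + 1.
Check: p(1) = -6. ✓

p(t) = -4t^2 - 3t + 1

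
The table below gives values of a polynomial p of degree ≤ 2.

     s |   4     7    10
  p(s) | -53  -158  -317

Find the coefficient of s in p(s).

-2

Write p(s) = as^2 + bs + c. Substituting each data point gives a linear system:
  16a + 4b + c = -53
  49a + 7b + c = -158
  100a + 10b + c = -317
Solving the system yields a = -3, b = -2, c = 3.
So p(s) = -3s² - 2s + 3.
The coefficient of s is -2.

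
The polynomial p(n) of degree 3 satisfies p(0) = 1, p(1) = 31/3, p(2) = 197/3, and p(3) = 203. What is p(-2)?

Forward differences of the values at n = 0, 1, 2, 3:
  p  : 1  31/3  197/3  203
  Δ  : 28/3  166/3  412/3
  Δ^2: 46  82
  Δ^3: 36
The third differences are constant, confirming degree 3.
Interpolating (Newton forward form) and evaluating at n = -2 gives p(-2) = -71/3.

-71/3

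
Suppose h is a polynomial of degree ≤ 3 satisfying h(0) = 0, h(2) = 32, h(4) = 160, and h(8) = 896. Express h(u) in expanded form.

Using the Lagrange interpolation formula with nodes 0, 2, 4, 8:
  L_0(u) = (u - 2)(u - 4)(u - 8) / -64
  L_1(u) = u(u - 4)(u - 8) / 24
  L_2(u) = u(u - 2)(u - 8) / -32
  L_3(u) = u(u - 2)(u - 4) / 192
Then h(u) = 0·L_0(u) + 32·L_1(u) + 160·L_2(u) + 896·L_3(u).
Expanding and collecting terms gives h(u) = u³ + 6u².
Check: h(0) = 0. ✓

h(u) = u^3 + 6u^2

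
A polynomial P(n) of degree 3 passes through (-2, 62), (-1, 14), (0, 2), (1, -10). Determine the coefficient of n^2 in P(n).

Write P(n) = an^3 + bn^2 + cn + d. Substituting each data point gives a linear system:
  -8a + 4b - 2c + d = 62
  -a + b - c + d = 14
  d = 2
  a + b + c + d = -10
Solving the system yields a = -6, b = 0, c = -6, d = 2.
So P(n) = -6n³ - 6n + 2.
The coefficient of n^2 is 0.

0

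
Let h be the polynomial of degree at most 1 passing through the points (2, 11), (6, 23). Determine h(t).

Using the Lagrange interpolation formula with nodes 2, 6:
  L_0(t) = (t - 6) / -4
  L_1(t) = (t - 2) / 4
Then h(t) = 11·L_0(t) + 23·L_1(t).
Expanding and collecting terms gives h(t) = 3t + 5.
Check: h(6) = 23. ✓

h(t) = 3t + 5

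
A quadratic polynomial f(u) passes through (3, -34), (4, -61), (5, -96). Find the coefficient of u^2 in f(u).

-4

Write f(u) = au^2 + bu + c. Substituting each data point gives a linear system:
  9a + 3b + c = -34
  16a + 4b + c = -61
  25a + 5b + c = -96
Solving the system yields a = -4, b = 1, c = -1.
So f(u) = -4u² + u - 1.
The leading coefficient is -4.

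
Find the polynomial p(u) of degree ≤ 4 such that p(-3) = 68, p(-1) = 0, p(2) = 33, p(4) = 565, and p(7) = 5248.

p(u) = 2u^4 + 2u^3 - 5u^2 + 5

Write p(u) = au^4 + bu^3 + cu^2 + du + e. Substituting each data point gives a linear system:
  81a - 27b + 9c - 3d + e = 68
  a - b + c - d + e = 0
  16a + 8b + 4c + 2d + e = 33
  256a + 64b + 16c + 4d + e = 565
  2401a + 343b + 49c + 7d + e = 5248
Solving the system yields a = 2, b = 2, c = -5, d = 0, e = 5.
So p(u) = 2u^4 + 2u^3 - 5u^2 + 5.
Check: p(4) = 565. ✓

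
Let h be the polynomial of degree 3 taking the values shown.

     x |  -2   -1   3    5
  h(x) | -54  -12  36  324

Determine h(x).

Using the Lagrange interpolation formula with nodes -2, -1, 3, 5:
  L_0(x) = (x + 1)(x - 3)(x - 5) / -35
  L_1(x) = (x + 2)(x - 3)(x - 5) / 24
  L_2(x) = (x + 2)(x + 1)(x - 5) / -40
  L_3(x) = (x + 2)(x + 1)(x - 3) / 84
Then h(x) = -54·L_0(x) - 12·L_1(x) + 36·L_2(x) + 324·L_3(x).
Expanding and collecting terms gives h(x) = 4x³ - 6x² - 4x - 6.
Check: h(-1) = -12. ✓

h(x) = 4x^3 - 6x^2 - 4x - 6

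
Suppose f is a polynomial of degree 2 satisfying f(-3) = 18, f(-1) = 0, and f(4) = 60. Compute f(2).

18

Write f(x) = ax^2 + bx + c. Substituting each data point gives a linear system:
  9a - 3b + c = 18
  a - b + c = 0
  16a + 4b + c = 60
Solving the system yields a = 3, b = 3, c = 0.
So f(x) = 3x^2 + 3x.
Then f(2) = 18.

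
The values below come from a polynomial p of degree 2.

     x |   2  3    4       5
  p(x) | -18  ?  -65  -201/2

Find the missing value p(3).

-75/2

The 3 known points determine the degree-2 polynomial uniquely.
Write p(x) = ax^2 + bx + c. Substituting each data point gives a linear system:
  4a + 2b + c = -18
  16a + 4b + c = -65
  25a + 5b + c = -201/2
Solving the system yields a = -4, b = 1/2, c = -3.
So p(x) = -4x² + (1/2)x - 3.
Then p(3) = -75/2.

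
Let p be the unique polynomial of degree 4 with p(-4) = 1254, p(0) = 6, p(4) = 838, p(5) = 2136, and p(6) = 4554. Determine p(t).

Write p(t) = at^4 + bt^3 + ct^2 + dt + e. Substituting each data point gives a linear system:
  256a - 64b + 16c - 4d + e = 1254
  e = 6
  256a + 64b + 16c + 4d + e = 838
  625a + 125b + 25c + 5d + e = 2136
  1296a + 216b + 36c + 6d + e = 4554
Solving the system yields a = 4, b = -3, c = 1, d = -4, e = 6.
So p(t) = 4t⁴ - 3t³ + t² - 4t + 6.
Check: p(6) = 4554. ✓

p(t) = 4t^4 - 3t^3 + t^2 - 4t + 6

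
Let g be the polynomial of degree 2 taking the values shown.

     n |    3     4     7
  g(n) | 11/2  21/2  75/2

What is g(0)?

5/2

Write g(n) = an^2 + bn + c. Substituting each data point gives a linear system:
  9a + 3b + c = 11/2
  16a + 4b + c = 21/2
  49a + 7b + c = 75/2
Solving the system yields a = 1, b = -2, c = 5/2.
So g(n) = n^2 - 2n + 5/2.
Then g(0) = 5/2.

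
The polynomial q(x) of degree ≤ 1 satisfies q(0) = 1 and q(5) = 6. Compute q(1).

Using the Lagrange interpolation formula with nodes 0, 5:
  L_0(x) = (x - 5) / -5
  L_1(x) = x / 5
Then q(x) = 1·L_0(x) + 6·L_1(x).
Expanding and collecting terms gives q(x) = x + 1.
Evaluating at x = 1: q(1) = 2.

2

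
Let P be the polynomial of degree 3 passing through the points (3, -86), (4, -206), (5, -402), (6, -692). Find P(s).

Using the Lagrange interpolation formula with nodes 3, 4, 5, 6:
  L_0(s) = (s - 4)(s - 5)(s - 6) / -6
  L_1(s) = (s - 3)(s - 5)(s - 6) / 2
  L_2(s) = (s - 3)(s - 4)(s - 6) / -2
  L_3(s) = (s - 3)(s - 4)(s - 5) / 6
Then P(s) = -86·L_0(s) - 206·L_1(s) - 402·L_2(s) - 692·L_3(s).
Expanding and collecting terms gives P(s) = -3s^3 - 2s^2 + 5s - 2.
Check: P(3) = -86. ✓

P(s) = -3s^3 - 2s^2 + 5s - 2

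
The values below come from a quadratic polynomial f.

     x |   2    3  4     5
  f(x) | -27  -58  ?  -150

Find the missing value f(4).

-99

The 3 known points determine the degree-2 polynomial uniquely.
Write f(x) = ax^2 + bx + c. Substituting each data point gives a linear system:
  4a + 2b + c = -27
  9a + 3b + c = -58
  25a + 5b + c = -150
Solving the system yields a = -5, b = -6, c = 5.
So f(x) = -5x^2 - 6x + 5.
Then f(4) = -99.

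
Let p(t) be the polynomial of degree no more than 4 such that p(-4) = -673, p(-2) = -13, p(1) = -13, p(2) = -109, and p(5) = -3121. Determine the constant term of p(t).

Write p(t) = at^4 + bt^3 + ct^2 + dt + e. Substituting each data point gives a linear system:
  256a - 64b + 16c - 4d + e = -673
  16a - 8b + 4c - 2d + e = -13
  a + b + c + d + e = -13
  16a + 8b + 4c + 2d + e = -109
  625a + 125b + 25c + 5d + e = -3121
Solving the system yields a = -4, b = -5, c = 1, d = -4, e = -1.
So p(t) = -4t⁴ - 5t³ + t² - 4t - 1.
The constant term is -1.

-1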